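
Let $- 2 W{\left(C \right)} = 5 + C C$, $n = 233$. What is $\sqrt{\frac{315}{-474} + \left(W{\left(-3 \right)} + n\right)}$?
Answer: $\frac{\sqrt{5625274}}{158} \approx 15.011$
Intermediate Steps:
$W{\left(C \right)} = - \frac{5}{2} - \frac{C^{2}}{2}$ ($W{\left(C \right)} = - \frac{5 + C C}{2} = - \frac{5 + C^{2}}{2} = - \frac{5}{2} - \frac{C^{2}}{2}$)
$\sqrt{\frac{315}{-474} + \left(W{\left(-3 \right)} + n\right)} = \sqrt{\frac{315}{-474} + \left(\left(- \frac{5}{2} - \frac{\left(-3\right)^{2}}{2}\right) + 233\right)} = \sqrt{315 \left(- \frac{1}{474}\right) + \left(\left(- \frac{5}{2} - \frac{9}{2}\right) + 233\right)} = \sqrt{- \frac{105}{158} + \left(\left(- \frac{5}{2} - \frac{9}{2}\right) + 233\right)} = \sqrt{- \frac{105}{158} + \left(-7 + 233\right)} = \sqrt{- \frac{105}{158} + 226} = \sqrt{\frac{35603}{158}} = \frac{\sqrt{5625274}}{158}$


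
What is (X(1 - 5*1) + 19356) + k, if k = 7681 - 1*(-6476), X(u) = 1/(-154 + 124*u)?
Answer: 21783449/650 ≈ 33513.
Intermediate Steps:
k = 14157 (k = 7681 + 6476 = 14157)
(X(1 - 5*1) + 19356) + k = (1/(2*(-77 + 62*(1 - 5*1))) + 19356) + 14157 = (1/(2*(-77 + 62*(1 - 5))) + 19356) + 14157 = (1/(2*(-77 + 62*(-4))) + 19356) + 14157 = (1/(2*(-77 - 248)) + 19356) + 14157 = ((½)/(-325) + 19356) + 14157 = ((½)*(-1/325) + 19356) + 14157 = (-1/650 + 19356) + 14157 = 12581399/650 + 14157 = 21783449/650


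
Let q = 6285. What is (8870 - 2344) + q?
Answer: 12811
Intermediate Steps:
(8870 - 2344) + q = (8870 - 2344) + 6285 = 6526 + 6285 = 12811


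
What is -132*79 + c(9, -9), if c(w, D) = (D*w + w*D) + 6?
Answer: -10584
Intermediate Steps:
c(w, D) = 6 + 2*D*w (c(w, D) = (D*w + D*w) + 6 = 2*D*w + 6 = 6 + 2*D*w)
-132*79 + c(9, -9) = -132*79 + (6 + 2*(-9)*9) = -10428 + (6 - 162) = -10428 - 156 = -10584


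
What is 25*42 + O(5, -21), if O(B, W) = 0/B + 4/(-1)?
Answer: 1046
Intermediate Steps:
O(B, W) = -4 (O(B, W) = 0 + 4*(-1) = 0 - 4 = -4)
25*42 + O(5, -21) = 25*42 - 4 = 1050 - 4 = 1046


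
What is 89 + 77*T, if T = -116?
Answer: -8843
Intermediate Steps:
89 + 77*T = 89 + 77*(-116) = 89 - 8932 = -8843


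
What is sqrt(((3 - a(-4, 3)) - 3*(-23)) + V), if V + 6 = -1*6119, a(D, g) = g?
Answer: 2*I*sqrt(1514) ≈ 77.82*I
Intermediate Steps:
V = -6125 (V = -6 - 1*6119 = -6 - 6119 = -6125)
sqrt(((3 - a(-4, 3)) - 3*(-23)) + V) = sqrt(((3 - 1*3) - 3*(-23)) - 6125) = sqrt(((3 - 3) + 69) - 6125) = sqrt((0 + 69) - 6125) = sqrt(69 - 6125) = sqrt(-6056) = 2*I*sqrt(1514)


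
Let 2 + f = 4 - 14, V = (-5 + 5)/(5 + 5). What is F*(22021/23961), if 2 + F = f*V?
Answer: -44042/23961 ≈ -1.8381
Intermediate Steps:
V = 0 (V = 0/10 = 0*(⅒) = 0)
f = -12 (f = -2 + (4 - 14) = -2 - 10 = -12)
F = -2 (F = -2 - 12*0 = -2 + 0 = -2)
F*(22021/23961) = -44042/23961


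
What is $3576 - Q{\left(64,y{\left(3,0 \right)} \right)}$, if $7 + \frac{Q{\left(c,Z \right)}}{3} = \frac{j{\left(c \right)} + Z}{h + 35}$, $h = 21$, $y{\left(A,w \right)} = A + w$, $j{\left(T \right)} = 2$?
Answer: $\frac{201417}{56} \approx 3596.7$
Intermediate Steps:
$Q{\left(c,Z \right)} = - \frac{585}{28} + \frac{3 Z}{56}$ ($Q{\left(c,Z \right)} = -21 + 3 \frac{2 + Z}{21 + 35} = -21 + 3 \frac{2 + Z}{56} = -21 + 3 \left(2 + Z\right) \frac{1}{56} = -21 + 3 \left(\frac{1}{28} + \frac{Z}{56}\right) = -21 + \left(\frac{3}{28} + \frac{3 Z}{56}\right) = - \frac{585}{28} + \frac{3 Z}{56}$)
$3576 - Q{\left(64,y{\left(3,0 \right)} \right)} = 3576 - \left(- \frac{585}{28} + \frac{3 \left(3 + 0\right)}{56}\right) = 3576 - \left(- \frac{585}{28} + \frac{3}{56} \cdot 3\right) = 3576 - \left(- \frac{585}{28} + \frac{9}{56}\right) = 3576 - - \frac{1161}{56} = 3576 + \frac{1161}{56} = \frac{201417}{56}$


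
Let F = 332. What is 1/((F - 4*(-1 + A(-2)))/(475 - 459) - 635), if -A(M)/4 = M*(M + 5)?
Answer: -1/620 ≈ -0.0016129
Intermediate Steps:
A(M) = -4*M*(5 + M) (A(M) = -4*M*(M + 5) = -4*M*(5 + M))
1/((F - 4*(-1 + A(-2)))/(475 - 459) - 635) = 1/((332 - 4*(-1 - 4*(-2)*(5 - 2)))/(475 - 459) - 635) = 1/((332 - 4*(-1 - 4*(-2)*3))/16 - 635) = 1/((332 - 4*(-1 + 24))*(1/16) - 635) = 1/((332 - 4*23)*(1/16) - 635) = 1/((332 - 92)*(1/16) - 635) = 1/(240*(1/16) - 635) = 1/(15 - 635) = 1/(-620) = -1/620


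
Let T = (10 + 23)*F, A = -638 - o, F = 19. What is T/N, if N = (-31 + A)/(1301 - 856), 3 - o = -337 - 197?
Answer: -93005/402 ≈ -231.36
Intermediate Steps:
o = 537 (o = 3 - (-337 - 197) = 3 - 1*(-534) = 3 + 534 = 537)
A = -1175 (A = -638 - 1*537 = -638 - 537 = -1175)
T = 627 (T = (10 + 23)*19 = 33*19 = 627)
N = -1206/445 (N = (-31 - 1175)/(1301 - 856) = -1206/445 ≈ -2.7101)
T/N = 627/(-1206/445) = 627*(-445/1206) = -93005/402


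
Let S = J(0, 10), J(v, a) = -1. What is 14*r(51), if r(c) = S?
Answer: -14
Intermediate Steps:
S = -1
r(c) = -1
14*r(51) = 14*(-1) = -14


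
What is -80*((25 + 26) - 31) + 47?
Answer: -1553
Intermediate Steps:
-80*((25 + 26) - 31) + 47 = -80*(51 - 31) + 47 = -80*20 + 47 = -1600 + 47 = -1553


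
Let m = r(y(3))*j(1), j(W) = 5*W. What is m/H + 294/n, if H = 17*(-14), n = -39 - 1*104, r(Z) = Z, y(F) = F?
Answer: -72117/34034 ≈ -2.1190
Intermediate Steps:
n = -143 (n = -39 - 104 = -143)
H = -238
m = 15 (m = 3*(5*1) = 3*5 = 15)
m/H + 294/n = 15/(-238) + 294/(-143) = 15*(-1/238) + 294*(-1/143) = -15/238 - 294/143 = -72117/34034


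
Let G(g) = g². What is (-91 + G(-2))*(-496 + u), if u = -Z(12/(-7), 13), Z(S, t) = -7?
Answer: 42543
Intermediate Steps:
u = 7 (u = -1*(-7) = 7)
(-91 + G(-2))*(-496 + u) = (-91 + (-2)²)*(-496 + 7) = (-91 + 4)*(-489) = -87*(-489) = 42543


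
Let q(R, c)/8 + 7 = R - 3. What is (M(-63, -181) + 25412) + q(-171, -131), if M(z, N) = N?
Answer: 23783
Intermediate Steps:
q(R, c) = -80 + 8*R (q(R, c) = -56 + 8*(R - 3) = -56 + 8*(-3 + R) = -56 + (-24 + 8*R) = -80 + 8*R)
(M(-63, -181) + 25412) + q(-171, -131) = (-181 + 25412) + (-80 + 8*(-171)) = 25231 + (-80 - 1368) = 25231 - 1448 = 23783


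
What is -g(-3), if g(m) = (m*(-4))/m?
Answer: 4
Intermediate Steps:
g(m) = -4 (g(m) = (-4*m)/m = -4)
-g(-3) = -1*(-4) = 4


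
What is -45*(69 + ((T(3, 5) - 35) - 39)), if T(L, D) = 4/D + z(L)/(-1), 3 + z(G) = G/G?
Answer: 99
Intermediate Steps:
z(G) = -2 (z(G) = -3 + G/G = -3 + 1 = -2)
T(L, D) = 2 + 4/D (T(L, D) = 4/D - 2/(-1) = 4/D - 2*(-1) = 4/D + 2 = 2 + 4/D)
-45*(69 + ((T(3, 5) - 35) - 39)) = -45*(69 + (((2 + 4/5) - 35) - 39)) = -45*(69 + ((14/5 - 35) - 39)) = -45*(69 + (-161/5 - 39)) = -45*(69 - 356/5) = -45*(-11/5) = 99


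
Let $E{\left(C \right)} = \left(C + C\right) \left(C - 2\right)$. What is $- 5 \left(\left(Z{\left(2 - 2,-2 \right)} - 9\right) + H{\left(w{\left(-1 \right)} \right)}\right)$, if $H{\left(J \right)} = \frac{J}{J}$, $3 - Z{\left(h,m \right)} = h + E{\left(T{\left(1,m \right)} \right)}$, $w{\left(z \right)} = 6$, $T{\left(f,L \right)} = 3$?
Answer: $55$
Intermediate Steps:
$E{\left(C \right)} = 2 C \left(-2 + C\right)$
$Z{\left(h,m \right)} = -3 - h$ ($Z{\left(h,m \right)} = 3 - \left(h + 2 \cdot 3 \left(-2 + 3\right)\right) = 3 - \left(h + 2 \cdot 3 \cdot 1\right) = 3 - \left(h + 6\right) = 3 - \left(6 + h\right) = -3 - h$)
$H{\left(J \right)} = 1$
$- 5 \left(\left(Z{\left(2 - 2,-2 \right)} - 9\right) + H{\left(w{\left(-1 \right)} \right)}\right) = - 5 \left(\left(\left(-3 - \left(2 - 2\right)\right) - 9\right) + 1\right) = - 5 \left(\left(\left(-3 - 0\right) - 9\right) + 1\right) = - 5 \left(\left(\left(-3 + 0\right) - 9\right) + 1\right) = - 5 \left(\left(-3 - 9\right) + 1\right) = - 5 \left(-12 + 1\right) = \left(-5\right) \left(-11\right) = 55$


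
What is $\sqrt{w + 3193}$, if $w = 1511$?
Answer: $28 \sqrt{6} \approx 68.586$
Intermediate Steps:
$\sqrt{w + 3193} = \sqrt{1511 + 3193} = \sqrt{4704} = 28 \sqrt{6}$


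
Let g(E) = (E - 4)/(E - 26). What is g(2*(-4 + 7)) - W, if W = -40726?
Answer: 407259/10 ≈ 40726.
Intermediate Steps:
g(E) = (-4 + E)/(-26 + E)
g(2*(-4 + 7)) - W = (-4 + 2*(-4 + 7))/(-26 + 2*(-4 + 7)) - 1*(-40726) = (-4 + 2*3)/(-26 + 2*3) + 40726 = (-4 + 6)/(-26 + 6) + 40726 = 2/(-20) + 40726 = -1/20*2 + 40726 = -⅒ + 40726 = 407259/10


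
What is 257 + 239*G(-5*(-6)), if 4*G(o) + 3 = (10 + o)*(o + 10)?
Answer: 382711/4 ≈ 95678.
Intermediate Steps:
G(o) = -3/4 + (10 + o)**2/4 (G(o) = -3/4 + ((10 + o)*(o + 10))/4 = -3/4 + ((10 + o)*(10 + o))/4 = -3/4 + (10 + o)**2/4)
257 + 239*G(-5*(-6)) = 257 + 239*(-3/4 + (10 - 5*(-6))**2/4) = 257 + 239*(-3/4 + (10 + 30)**2/4) = 257 + 239*(-3/4 + (1/4)*40**2) = 257 + 239*(-3/4 + (1/4)*1600) = 257 + 239*(-3/4 + 400) = 257 + 239*(1597/4) = 257 + 381683/4 = 382711/4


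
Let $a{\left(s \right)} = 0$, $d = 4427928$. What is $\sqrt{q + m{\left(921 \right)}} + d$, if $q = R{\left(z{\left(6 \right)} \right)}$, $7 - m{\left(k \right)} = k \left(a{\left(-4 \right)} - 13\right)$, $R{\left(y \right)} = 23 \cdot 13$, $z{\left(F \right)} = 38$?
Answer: $4427928 + \sqrt{12279} \approx 4.428 \cdot 10^{6}$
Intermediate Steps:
$R{\left(y \right)} = 299$
$m{\left(k \right)} = 7 + 13 k$ ($m{\left(k \right)} = 7 - k \left(0 - 13\right) = 7 - k \left(-13\right) = 7 - - 13 k = 7 + 13 k$)
$q = 299$
$\sqrt{q + m{\left(921 \right)}} + d = \sqrt{299 + \left(7 + 13 \cdot 921\right)} + 4427928 = \sqrt{299 + \left(7 + 11973\right)} + 4427928 = \sqrt{299 + 11980} + 4427928 = \sqrt{12279} + 4427928 = 4427928 + \sqrt{12279}$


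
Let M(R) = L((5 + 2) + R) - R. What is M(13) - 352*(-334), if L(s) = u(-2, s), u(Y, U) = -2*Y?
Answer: 117559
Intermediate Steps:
L(s) = 4 (L(s) = -2*(-2) = 4)
M(R) = 4 - R
M(13) - 352*(-334) = (4 - 1*13) - 352*(-334) = (4 - 13) + 117568 = -9 + 117568 = 117559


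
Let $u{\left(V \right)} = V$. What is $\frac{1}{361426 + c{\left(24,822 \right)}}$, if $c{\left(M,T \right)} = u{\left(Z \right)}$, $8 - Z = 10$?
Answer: $\frac{1}{361424} \approx 2.7668 \cdot 10^{-6}$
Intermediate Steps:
$Z = -2$ ($Z = 8 - 10 = -2$)
$c{\left(M,T \right)} = -2$
$\frac{1}{361426 + c{\left(24,822 \right)}} = \frac{1}{361426 - 2} = \frac{1}{361424}$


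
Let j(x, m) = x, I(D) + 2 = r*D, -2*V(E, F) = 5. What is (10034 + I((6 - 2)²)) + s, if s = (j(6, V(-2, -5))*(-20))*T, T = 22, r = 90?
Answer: 8832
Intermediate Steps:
V(E, F) = -5/2 (V(E, F) = -½*5 = -5/2)
I(D) = -2 + 90*D
s = -2640 (s = (6*(-20))*22 = -120*22 = -2640)
(10034 + I((6 - 2)²)) + s = (10034 + (-2 + 90*(6 - 2)²)) - 2640 = (10034 + (-2 + 90*4²)) - 2640 = (10034 + (-2 + 90*16)) - 2640 = (10034 + (-2 + 1440)) - 2640 = (10034 + 1438) - 2640 = 11472 - 2640 = 8832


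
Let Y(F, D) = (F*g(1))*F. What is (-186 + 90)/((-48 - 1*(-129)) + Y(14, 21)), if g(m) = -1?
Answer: 96/115 ≈ 0.83478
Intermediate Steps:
Y(F, D) = -F² (Y(F, D) = (F*(-1))*F = (-F)*F = -F²)
(-186 + 90)/((-48 - 1*(-129)) + Y(14, 21)) = (-186 + 90)/((-48 - 1*(-129)) - 1*14²) = -96/((-48 + 129) - 1*196) = -96/(81 - 196) = -96/(-115) = -96*(-1/115) = 96/115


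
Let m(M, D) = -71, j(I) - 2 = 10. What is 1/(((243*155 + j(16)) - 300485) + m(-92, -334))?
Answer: -1/262879 ≈ -3.8040e-6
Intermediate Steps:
j(I) = 12 (j(I) = 2 + 10 = 12)
1/(((243*155 + j(16)) - 300485) + m(-92, -334)) = 1/(((243*155 + 12) - 300485) - 71) = 1/(((37665 + 12) - 300485) - 71) = 1/((37677 - 300485) - 71) = 1/(-262808 - 71) = 1/(-262879) = -1/262879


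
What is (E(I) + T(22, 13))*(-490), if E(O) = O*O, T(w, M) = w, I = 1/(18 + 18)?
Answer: -6985685/648 ≈ -10780.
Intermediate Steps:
I = 1/36 ≈ 0.027778
E(O) = O²
(E(I) + T(22, 13))*(-490) = ((1/36)² + 22)*(-490) = (1/1296 + 22)*(-490) = (28513/1296)*(-490) = -6985685/648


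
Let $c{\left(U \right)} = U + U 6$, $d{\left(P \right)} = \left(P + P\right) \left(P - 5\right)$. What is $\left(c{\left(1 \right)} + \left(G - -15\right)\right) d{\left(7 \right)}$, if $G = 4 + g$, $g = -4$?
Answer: $616$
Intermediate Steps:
$d{\left(P \right)} = 2 P \left(-5 + P\right)$
$G = 0$ ($G = 4 - 4 = 0$)
$c{\left(U \right)} = 7 U$ ($c{\left(U \right)} = U + 6 U = 7 U$)
$\left(c{\left(1 \right)} + \left(G - -15\right)\right) d{\left(7 \right)} = \left(7 \cdot 1 + \left(0 - -15\right)\right) 2 \cdot 7 \left(-5 + 7\right) = \left(7 + \left(0 + 15\right)\right) 2 \cdot 7 \cdot 2 = \left(7 + 15\right) 28 = 22 \cdot 28 = 616$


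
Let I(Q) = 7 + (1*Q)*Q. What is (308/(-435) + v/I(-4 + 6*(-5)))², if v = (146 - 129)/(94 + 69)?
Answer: 3408207703340449/6800066380125225 ≈ 0.50120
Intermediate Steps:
v = 17/163 ≈ 0.10429
I(Q) = 7 + Q² (I(Q) = 7 + Q*Q = 7 + Q²)
(308/(-435) + v/I(-4 + 6*(-5)))² = (308/(-435) + 17/(163*(7 + (-4 + 6*(-5))²)))² = (308*(-1/435) + 17/(163*(7 + (-4 - 30)²)))² = (-308/435 + 17/(163*(7 + (-34)²)))² = (-308/435 + 17/(163*(7 + 1156)))² = (-308/435 + (17/163)/1163)² = (-308/435 + (17/163)*(1/1163))² = (-308/435 + 17/189569)² = (-58379857/82462515)² = 3408207703340449/6800066380125225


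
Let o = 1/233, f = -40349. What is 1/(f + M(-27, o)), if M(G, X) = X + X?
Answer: -233/9401315 ≈ -2.4784e-5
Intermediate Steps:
o = 1/233 ≈ 0.0042918
M(G, X) = 2*X
1/(f + M(-27, o)) = 1/(-40349 + 2*(1/233)) = 1/(-40349 + 2/233) = 1/(-9401315/233) = -233/9401315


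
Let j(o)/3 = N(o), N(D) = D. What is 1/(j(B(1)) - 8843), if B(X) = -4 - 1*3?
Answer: -1/8864 ≈ -0.00011282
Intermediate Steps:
B(X) = -7 (B(X) = -4 - 3 = -7)
j(o) = 3*o
1/(j(B(1)) - 8843) = 1/(3*(-7) - 8843) = 1/(-21 - 8843) = 1/(-8864) = -1/8864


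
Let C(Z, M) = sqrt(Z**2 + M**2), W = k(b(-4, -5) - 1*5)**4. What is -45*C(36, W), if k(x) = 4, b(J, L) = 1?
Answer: -180*sqrt(4177) ≈ -11633.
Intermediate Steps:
W = 256 (W = 4**4 = 256)
C(Z, M) = sqrt(M**2 + Z**2)
-45*C(36, W) = -45*sqrt(256**2 + 36**2) = -45*sqrt(65536 + 1296) = -180*sqrt(4177)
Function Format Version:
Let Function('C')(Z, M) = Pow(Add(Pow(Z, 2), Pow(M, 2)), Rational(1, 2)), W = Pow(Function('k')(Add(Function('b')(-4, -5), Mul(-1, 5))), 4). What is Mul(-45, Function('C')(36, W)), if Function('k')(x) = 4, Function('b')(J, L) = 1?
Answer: Mul(-180, Pow(4177, Rational(1, 2))) ≈ -11633.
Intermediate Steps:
W = 256 (W = Pow(4, 4) = 256)
Function('C')(Z, M) = Pow(Add(Pow(M, 2), Pow(Z, 2)), Rational(1, 2))
Mul(-45, Function('C')(36, W)) = Mul(-45, Pow(Add(Pow(256, 2), Pow(36, 2)), Rational(1, 2))) = Mul(-45, Pow(Add(65536, 1296), Rational(1, 2))) = Mul(-45, Pow(66832, Rational(1, 2))) = Mul(-45, Mul(4, Pow(4177, Rational(1, 2)))) = Mul(-180, Pow(4177, Rational(1, 2)))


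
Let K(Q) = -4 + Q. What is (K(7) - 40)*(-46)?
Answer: 1702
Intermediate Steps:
(K(7) - 40)*(-46) = ((-4 + 7) - 40)*(-46) = (3 - 40)*(-46) = -37*(-46) = 1702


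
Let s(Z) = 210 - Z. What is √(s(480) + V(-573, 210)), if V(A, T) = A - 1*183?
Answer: 3*I*√114 ≈ 32.031*I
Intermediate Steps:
V(A, T) = -183 + A (V(A, T) = A - 183 = -183 + A)
√(s(480) + V(-573, 210)) = √((210 - 1*480) + (-183 - 573)) = √((210 - 480) - 756) = √(-270 - 756) = √(-1026) = 3*I*√114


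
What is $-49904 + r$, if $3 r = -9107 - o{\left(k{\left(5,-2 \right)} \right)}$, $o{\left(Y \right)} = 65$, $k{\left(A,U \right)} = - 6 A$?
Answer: $- \frac{158884}{3} \approx -52961.0$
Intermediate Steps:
$r = - \frac{9172}{3}$ ($r = \frac{-9107 - 65}{3} = \frac{1}{3} \left(-9172\right) = - \frac{9172}{3} \approx -3057.3$)
$-49904 + r = -49904 - \frac{9172}{3} = - \frac{158884}{3}$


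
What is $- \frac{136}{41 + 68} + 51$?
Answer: $\frac{5423}{109} \approx 49.752$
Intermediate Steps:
$- \frac{136}{41 + 68} + 51 = - \frac{136}{109} + 51 = \frac{5423}{109}$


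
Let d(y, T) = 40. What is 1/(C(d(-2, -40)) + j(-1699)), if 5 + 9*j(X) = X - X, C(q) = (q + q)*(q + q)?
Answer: 9/57595 ≈ 0.00015626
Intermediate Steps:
C(q) = 4*q**2 (C(q) = (2*q)*(2*q) = 4*q**2)
j(X) = -5/9 (j(X) = -5/9 + (X - X)/9 = -5/9 + (1/9)*0 = -5/9 + 0 = -5/9)
1/(C(d(-2, -40)) + j(-1699)) = 1/(4*40**2 - 5/9) = 1/(4*1600 - 5/9) = 1/(6400 - 5/9) = 1/(57595/9) = 9/57595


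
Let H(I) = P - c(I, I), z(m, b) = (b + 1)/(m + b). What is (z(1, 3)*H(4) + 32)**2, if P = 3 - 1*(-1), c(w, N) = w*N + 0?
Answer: 400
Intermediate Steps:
c(w, N) = N*w (c(w, N) = N*w + 0 = N*w)
z(m, b) = (1 + b)/(b + m)
P = 4 (P = 3 + 1 = 4)
H(I) = 4 - I**2 (H(I) = 4 - I*I = 4 - I**2)
(z(1, 3)*H(4) + 32)**2 = (((1 + 3)/(3 + 1))*(4 - 1*4**2) + 32)**2 = ((4/4)*(4 - 1*16) + 32)**2 = (((1/4)*4)*(4 - 16) + 32)**2 = (1*(-12) + 32)**2 = (-12 + 32)**2 = 20**2 = 400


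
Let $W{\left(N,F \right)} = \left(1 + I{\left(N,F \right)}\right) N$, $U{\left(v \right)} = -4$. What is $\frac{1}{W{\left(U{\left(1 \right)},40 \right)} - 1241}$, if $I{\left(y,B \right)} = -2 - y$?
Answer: $- \frac{1}{1253} \approx -0.00079808$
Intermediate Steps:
$W{\left(N,F \right)} = N \left(-1 - N\right)$ ($W{\left(N,F \right)} = \left(1 - \left(2 + N\right)\right) N = \left(-1 - N\right) N = N \left(-1 - N\right)$)
$\frac{1}{W{\left(U{\left(1 \right)},40 \right)} - 1241} = \frac{1}{\left(-1\right) \left(-4\right) \left(1 - 4\right) - 1241} = \frac{1}{\left(-1\right) \left(-4\right) \left(-3\right) - 1241} = \frac{1}{-12 - 1241} = \frac{1}{-1253} = - \frac{1}{1253}$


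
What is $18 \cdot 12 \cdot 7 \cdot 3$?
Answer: $4536$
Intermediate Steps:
$18 \cdot 12 \cdot 7 \cdot 3 = 216 \cdot 21 = 4536$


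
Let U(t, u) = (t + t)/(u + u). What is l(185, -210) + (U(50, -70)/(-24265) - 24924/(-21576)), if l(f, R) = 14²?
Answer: 388458443/1970318 ≈ 197.16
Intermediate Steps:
U(t, u) = t/u (U(t, u) = (2*t)/((2*u)) = (2*t)*(1/(2*u)) = t/u)
l(f, R) = 196
l(185, -210) + (U(50, -70)/(-24265) - 24924/(-21576)) = 196 + ((50/(-70))/(-24265) - 24924/(-21576)) = 196 + ((50*(-1/70))*(-1/24265) - 24924*(-1/21576)) = 196 + (-5/7*(-1/24265) + 67/58) = 196 + (1/33971 + 67/58) = 196 + 2276115/1970318 = 388458443/1970318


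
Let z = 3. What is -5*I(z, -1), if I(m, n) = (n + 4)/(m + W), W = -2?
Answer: -15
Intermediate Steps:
I(m, n) = (4 + n)/(-2 + m) (I(m, n) = (n + 4)/(m - 2) = (4 + n)/(-2 + m))
-5*I(z, -1) = -5*(4 - 1)/(-2 + 3) = -5*3/1 = -5*3 = -15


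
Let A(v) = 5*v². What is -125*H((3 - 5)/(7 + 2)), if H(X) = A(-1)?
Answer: -625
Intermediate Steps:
H(X) = 5 (H(X) = 5*(-1)² = 5*1 = 5)
-125*H((3 - 5)/(7 + 2)) = -125*5 = -625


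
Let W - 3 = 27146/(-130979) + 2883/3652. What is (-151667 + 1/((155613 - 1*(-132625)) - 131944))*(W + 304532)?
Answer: -3453058094313957568103365/74760938628552 ≈ -4.6188e+10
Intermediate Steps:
W = 1713481189/478335308 (W = 3 + (27146/(-130979) + 2883/3652) = 3 + (27146*(-1/130979) + 2883*(1/3652)) = 3 + (-27146/130979 + 2883/3652) = 3 + 278475265/478335308 = 1713481189/478335308 ≈ 3.5822)
(-151667 + 1/((155613 - 1*(-132625)) - 131944))*(W + 304532) = (-151667 + 1/((155613 - 1*(-132625)) - 131944))*(1713481189/478335308 + 304532) = (-151667 + 1/((155613 + 132625) - 131944))*(145670121497045/478335308) = (-151667 + 1/(288238 - 131944))*(145670121497045/478335308) = (-151667 + 1/156294)*(145670121497045/478335308) = -23704642097/156294*145670121497045/478335308 = -3453058094313957568103365/74760938628552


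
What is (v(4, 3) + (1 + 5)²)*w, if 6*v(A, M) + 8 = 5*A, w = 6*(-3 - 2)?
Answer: -1140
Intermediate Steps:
w = -30 (w = 6*(-5) = -30)
v(A, M) = -4/3 + 5*A/6 (v(A, M) = -4/3 + (5*A)/6 = -4/3 + 5*A/6)
(v(4, 3) + (1 + 5)²)*w = ((-4/3 + (⅚)*4) + (1 + 5)²)*(-30) = ((-4/3 + 10/3) + 6²)*(-30) = (2 + 36)*(-30) = 38*(-30) = -1140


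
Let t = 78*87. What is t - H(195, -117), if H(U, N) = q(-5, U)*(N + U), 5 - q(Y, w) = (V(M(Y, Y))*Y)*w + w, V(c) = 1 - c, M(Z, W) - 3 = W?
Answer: -206544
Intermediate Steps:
M(Z, W) = 3 + W
q(Y, w) = 5 - w - Y*w*(-2 - Y) (q(Y, w) = 5 - (((1 - (3 + Y))*Y)*w + w) = 5 - (((1 + (-3 - Y))*Y)*w + w) = 5 - (((-2 - Y)*Y)*w + w) = 5 - ((Y*(-2 - Y))*w + w) = 5 - (Y*w*(-2 - Y) + w) = 5 - (w + Y*w*(-2 - Y)) = 5 + (-w - Y*w*(-2 - Y)) = 5 - w - Y*w*(-2 - Y))
H(U, N) = (5 + 14*U)*(N + U) (H(U, N) = (5 - U - 5*U*(2 - 5))*(N + U) = (5 - U - 5*U*(-3))*(N + U) = (5 - U + 15*U)*(N + U) = (5 + 14*U)*(N + U))
t = 6786
t - H(195, -117) = 6786 - (5 + 14*195)*(-117 + 195) = 6786 - (5 + 2730)*78 = 6786 - 2735*78 = 6786 - 1*213330 = 6786 - 213330 = -206544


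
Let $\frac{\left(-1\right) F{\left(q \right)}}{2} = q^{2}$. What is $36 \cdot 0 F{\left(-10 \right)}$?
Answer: $0$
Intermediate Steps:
$F{\left(q \right)} = - 2 q^{2}$
$36 \cdot 0 F{\left(-10 \right)} = 36 \cdot 0 \left(- 2 \left(-10\right)^{2}\right) = 0 \left(\left(-2\right) 100\right) = 0 \left(-200\right) = 0$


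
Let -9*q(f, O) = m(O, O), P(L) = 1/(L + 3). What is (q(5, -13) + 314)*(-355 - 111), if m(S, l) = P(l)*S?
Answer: -6581551/45 ≈ -1.4626e+5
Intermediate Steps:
P(L) = 1/(3 + L)
m(S, l) = S/(3 + l)
q(f, O) = -O/(9*(3 + O))
(q(5, -13) + 314)*(-355 - 111) = (-1*(-13)/(27 + 9*(-13)) + 314)*(-355 - 111) = (-1*(-13)/(27 - 117) + 314)*(-466) = (-1*(-13)/(-90) + 314)*(-466) = (-1*(-13)*(-1/90) + 314)*(-466) = (-13/90 + 314)*(-466) = (28247/90)*(-466) = -6581551/45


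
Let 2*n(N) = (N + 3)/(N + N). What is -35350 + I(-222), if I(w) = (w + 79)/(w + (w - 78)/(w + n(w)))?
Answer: -511966713923/14483058 ≈ -35349.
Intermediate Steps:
n(N) = (3 + N)/(4*N) (n(N) = ((N + 3)/(N + N))/2 = ((3 + N)/((2*N)))/2 = ((3 + N)*(1/(2*N)))/2 = ((3 + N)/(2*N))/2 = (3 + N)/(4*N))
I(w) = (79 + w)/(w + (-78 + w)/(w + (3 + w)/(4*w))) (I(w) = (w + 79)/(w + (w - 78)/(w + (3 + w)/(4*w))) = (79 + w)/(w + (-78 + w)/(w + (3 + w)/(4*w))))
-35350 + I(-222) = -35350 + (237 + 4*(-222)**3 + 82*(-222) + 317*(-222)**2)/((-222)*(-309 + 4*(-222)**2 + 5*(-222))) = -35350 - (237 + 4*(-10941048) - 18204 + 317*49284)/(222*(-309 + 4*49284 - 1110)) = -35350 - (237 - 43764192 - 18204 + 15623028)/(222*(-309 + 197136 - 1110)) = -35350 - 1/222*(-28159131)/195717 = -35350 - 1/222*1/195717*(-28159131) = -35350 + 9386377/14483058 = -511966713923/14483058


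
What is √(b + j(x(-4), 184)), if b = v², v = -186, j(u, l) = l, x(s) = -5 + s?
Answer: 2*√8695 ≈ 186.49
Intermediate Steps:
b = 34596 (b = (-186)² = 34596)
√(b + j(x(-4), 184)) = √(34596 + 184) = √34780 = 2*√8695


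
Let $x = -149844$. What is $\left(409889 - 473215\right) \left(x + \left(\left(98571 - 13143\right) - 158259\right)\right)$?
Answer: $14101117050$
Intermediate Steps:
$\left(409889 - 473215\right) \left(x + \left(\left(98571 - 13143\right) - 158259\right)\right) = \left(409889 - 473215\right) \left(-149844 + \left(\left(98571 - 13143\right) - 158259\right)\right) = - 63326 \left(-149844 + \left(85428 - 158259\right)\right) = - 63326 \left(-149844 - 72831\right) = \left(-63326\right) \left(-222675\right) = 14101117050$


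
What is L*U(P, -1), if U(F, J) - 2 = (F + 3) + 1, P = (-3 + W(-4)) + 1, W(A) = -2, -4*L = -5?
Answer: 5/2 ≈ 2.5000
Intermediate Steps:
L = 5/4 (L = -1/4*(-5) = 5/4 ≈ 1.2500)
P = -4 (P = (-3 - 2) + 1 = -5 + 1 = -4)
U(F, J) = 6 + F (U(F, J) = 2 + ((F + 3) + 1) = 2 + ((3 + F) + 1) = 2 + (4 + F) = 6 + F)
L*U(P, -1) = 5*(6 - 4)/4 = (5/4)*2 = 5/2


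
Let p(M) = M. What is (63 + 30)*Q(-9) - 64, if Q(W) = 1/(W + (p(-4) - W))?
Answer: -349/4 ≈ -87.250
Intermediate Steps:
Q(W) = -¼ (Q(W) = 1/(W + (-4 - W)) = 1/(-4) = -¼)
(63 + 30)*Q(-9) - 64 = (63 + 30)*(-¼) - 64 = 93*(-¼) - 64 = -93/4 - 64 = -349/4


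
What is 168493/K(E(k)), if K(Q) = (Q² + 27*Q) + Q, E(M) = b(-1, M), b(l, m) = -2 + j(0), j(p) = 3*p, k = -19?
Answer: -12961/4 ≈ -3240.3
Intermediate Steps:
b(l, m) = -2 (b(l, m) = -2 + 3*0 = -2 + 0 = -2)
E(M) = -2
K(Q) = Q² + 28*Q
168493/K(E(k)) = 168493/((-2*(28 - 2))) = 168493/((-2*26)) = 168493/(-52) = 168493*(-1/52) = -12961/4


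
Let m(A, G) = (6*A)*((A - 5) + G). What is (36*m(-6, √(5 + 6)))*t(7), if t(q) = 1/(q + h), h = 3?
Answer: 7128/5 - 648*√11/5 ≈ 995.77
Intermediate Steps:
m(A, G) = 6*A*(-5 + A + G) (m(A, G) = (6*A)*((-5 + A) + G) = (6*A)*(-5 + A + G) = 6*A*(-5 + A + G))
t(q) = 1/(3 + q) (t(q) = 1/(q + 3) = 1/(3 + q))
(36*m(-6, √(5 + 6)))*t(7) = (36*(6*(-6)*(-5 - 6 + √(5 + 6))))/(3 + 7) = (36*(6*(-6)*(-5 - 6 + √11)))/10 = (36*(6*(-6)*(-11 + √11)))*(⅒) = (36*(396 - 36*√11))*(⅒) = (14256 - 1296*√11)*(⅒) = 7128/5 - 648*√11/5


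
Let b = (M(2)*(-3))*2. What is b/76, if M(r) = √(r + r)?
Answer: -3/19 ≈ -0.15789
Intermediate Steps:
M(r) = √2*√r (M(r) = √(2*r) = √2*√r)
b = -12 (b = ((√2*√2)*(-3))*2 = (2*(-3))*2 = -6*2 = -12)
b/76 = -12/76 = (1/76)*(-12) = -3/19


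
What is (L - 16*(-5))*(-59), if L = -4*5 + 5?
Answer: -3835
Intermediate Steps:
L = -15 (L = -20 + 5 = -15)
(L - 16*(-5))*(-59) = (-15 - 16*(-5))*(-59) = (-15 + 80)*(-59) = 65*(-59) = -3835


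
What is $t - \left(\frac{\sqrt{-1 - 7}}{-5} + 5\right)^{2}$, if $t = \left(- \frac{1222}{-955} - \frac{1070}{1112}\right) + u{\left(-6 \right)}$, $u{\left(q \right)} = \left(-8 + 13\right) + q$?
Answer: $- \frac{67335297}{2654900} + 4 i \sqrt{2} \approx -25.363 + 5.6569 i$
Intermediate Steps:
$u{\left(q \right)} = 5 + q$
$t = - \frac{362473}{530980}$ ($t = \left(- \frac{1222}{-955} - \frac{1070}{1112}\right) + \left(5 - 6\right) = \left(\left(-1222\right) \left(- \frac{1}{955}\right) - \frac{535}{556}\right) - 1 = \left(\frac{1222}{955} - \frac{535}{556}\right) - 1 = \frac{168507}{530980} - 1 = - \frac{362473}{530980} \approx -0.68265$)
$t - \left(\frac{\sqrt{-1 - 7}}{-5} + 5\right)^{2} = - \frac{362473}{530980} - \left(\frac{\sqrt{-1 - 7}}{-5} + 5\right)^{2} = - \frac{362473}{530980} - \left(\sqrt{-8} \left(- \frac{1}{5}\right) + 5\right)^{2} = - \frac{362473}{530980} - \left(2 i \sqrt{2} \left(- \frac{1}{5}\right) + 5\right)^{2} = - \frac{362473}{530980} - \left(- \frac{2 i \sqrt{2}}{5} + 5\right)^{2} = - \frac{362473}{530980} - \left(5 - \frac{2 i \sqrt{2}}{5}\right)^{2}$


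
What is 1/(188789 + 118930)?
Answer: 1/307719 ≈ 3.2497e-6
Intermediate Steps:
1/(188789 + 118930) = 1/307719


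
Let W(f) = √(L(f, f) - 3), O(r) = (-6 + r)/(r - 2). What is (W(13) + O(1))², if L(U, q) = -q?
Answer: 9 + 40*I ≈ 9.0 + 40.0*I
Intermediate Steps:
O(r) = (-6 + r)/(-2 + r)
W(f) = √(-3 - f) (W(f) = √(-f - 3) = √(-3 - f))
(W(13) + O(1))² = (√(-3 - 1*13) + (-6 + 1)/(-2 + 1))² = (√(-3 - 13) - 5/(-1))² = (√(-16) - 1*(-5))² = (4*I + 5)² = (5 + 4*I)²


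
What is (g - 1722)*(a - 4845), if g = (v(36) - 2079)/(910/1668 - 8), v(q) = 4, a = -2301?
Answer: 64136236104/6217 ≈ 1.0316e+7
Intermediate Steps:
g = 1730550/6217 (g = (4 - 2079)/(910/1668 - 8) = -2075/(910*(1/1668) - 8) = -2075/(455/834 - 8) = -2075/(-6217/834) = -2075*(-834/6217) = 1730550/6217 ≈ 278.36)
(g - 1722)*(a - 4845) = (1730550/6217 - 1722)*(-2301 - 4845) = -8975124/6217*(-7146) = 64136236104/6217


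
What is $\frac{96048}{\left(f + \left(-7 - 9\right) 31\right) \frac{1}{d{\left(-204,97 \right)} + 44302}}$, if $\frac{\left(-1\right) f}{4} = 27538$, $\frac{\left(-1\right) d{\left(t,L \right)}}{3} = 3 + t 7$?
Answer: $- \frac{583215462}{13831} \approx -42167.0$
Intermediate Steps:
$d{\left(t,L \right)} = -9 - 21 t$ ($d{\left(t,L \right)} = - 3 \left(3 + t 7\right) = - 3 \left(3 + 7 t\right) = -9 - 21 t$)
$f = -110152$ ($f = \left(-4\right) 27538 = -110152$)
$\frac{96048}{\left(f + \left(-7 - 9\right) 31\right) \frac{1}{d{\left(-204,97 \right)} + 44302}} = \frac{96048}{\left(-110152 + \left(-7 - 9\right) 31\right) \frac{1}{\left(-9 - -4284\right) + 44302}} = \frac{96048}{\left(-110152 - 496\right) \frac{1}{\left(-9 + 4284\right) + 44302}} = \frac{96048}{\left(-110152 - 496\right) \frac{1}{4275 + 44302}} = \frac{96048}{\left(-110648\right) \frac{1}{48577}} = \frac{96048}{- \frac{110648}{48577}} = 96048 \left(- \frac{48577}{110648}\right) = - \frac{583215462}{13831}$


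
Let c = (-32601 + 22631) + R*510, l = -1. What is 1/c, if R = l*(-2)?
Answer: -1/8950 ≈ -0.00011173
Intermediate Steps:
R = 2 (R = -1*(-2) = 2)
c = -8950 (c = (-32601 + 22631) + 2*510 = -9970 + 1020 = -8950)
1/c = 1/(-8950) = -1/8950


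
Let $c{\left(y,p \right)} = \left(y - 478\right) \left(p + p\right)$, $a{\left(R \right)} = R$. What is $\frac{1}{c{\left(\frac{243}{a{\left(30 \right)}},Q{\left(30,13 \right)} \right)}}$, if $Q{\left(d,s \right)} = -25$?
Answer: $\frac{1}{23495} \approx 4.2562 \cdot 10^{-5}$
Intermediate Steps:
$c{\left(y,p \right)} = 2 p \left(-478 + y\right)$ ($c{\left(y,p \right)} = \left(-478 + y\right) 2 p = 2 p \left(-478 + y\right)$)
$\frac{1}{c{\left(\frac{243}{a{\left(30 \right)}},Q{\left(30,13 \right)} \right)}} = \frac{1}{2 \left(-25\right) \left(-478 + \frac{243}{30}\right)} = \frac{1}{2 \left(-25\right) \left(-478 + 243 \cdot \frac{1}{30}\right)} = \frac{1}{2 \left(-25\right) \left(-478 + \frac{81}{10}\right)} = \frac{1}{2 \left(-25\right) \left(- \frac{4699}{10}\right)} = \frac{1}{23495}$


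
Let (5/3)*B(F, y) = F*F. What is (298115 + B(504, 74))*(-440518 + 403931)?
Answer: -82416717701/5 ≈ -1.6483e+10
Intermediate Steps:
B(F, y) = 3*F²/5 (B(F, y) = 3*(F*F)/5 = 3*F²/5)
(298115 + B(504, 74))*(-440518 + 403931) = (298115 + (⅗)*504²)*(-440518 + 403931) = (298115 + (⅗)*254016)*(-36587) = (298115 + 762048/5)*(-36587) = (2252623/5)*(-36587) = -82416717701/5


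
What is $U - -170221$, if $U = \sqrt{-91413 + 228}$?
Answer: $170221 + i \sqrt{91185} \approx 1.7022 \cdot 10^{5} + 301.97 i$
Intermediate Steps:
$U = i \sqrt{91185}$ ($U = \sqrt{-91185} = i \sqrt{91185} \approx 301.97 i$)
$U - -170221 = i \sqrt{91185} - -170221 = i \sqrt{91185} + 170221 = 170221 + i \sqrt{91185}$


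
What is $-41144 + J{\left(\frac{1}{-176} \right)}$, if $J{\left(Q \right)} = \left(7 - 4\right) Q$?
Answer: $- \frac{7241347}{176} \approx -41144.0$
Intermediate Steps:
$J{\left(Q \right)} = 3 Q$
$-41144 + J{\left(\frac{1}{-176} \right)} = -41144 + \frac{3}{-176} = -41144 + 3 \left(- \frac{1}{176}\right) = -41144 - \frac{3}{176} = - \frac{7241347}{176}$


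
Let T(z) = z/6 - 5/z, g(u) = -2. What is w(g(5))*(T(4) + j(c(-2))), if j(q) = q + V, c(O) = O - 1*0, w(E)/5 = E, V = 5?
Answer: -145/6 ≈ -24.167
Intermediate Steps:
w(E) = 5*E
c(O) = O (c(O) = O + 0 = O)
T(z) = -5/z + z/6 (T(z) = z*(⅙) - 5/z = z/6 - 5/z = -5/z + z/6)
j(q) = 5 + q (j(q) = q + 5 = 5 + q)
w(g(5))*(T(4) + j(c(-2))) = (5*(-2))*((-5/4 + (⅙)*4) + (5 - 2)) = -10*((-5*¼ + ⅔) + 3) = -10*((-5/4 + ⅔) + 3) = -10*(-7/12 + 3) = -10*29/12 = -145/6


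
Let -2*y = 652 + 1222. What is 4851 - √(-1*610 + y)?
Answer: 4851 - I*√1547 ≈ 4851.0 - 39.332*I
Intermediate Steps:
y = -937 (y = -(652 + 1222)/2 = -½*1874 = -937)
4851 - √(-1*610 + y) = 4851 - √(-1*610 - 937) = 4851 - √(-610 - 937) = 4851 - √(-1547) = 4851 - I*√1547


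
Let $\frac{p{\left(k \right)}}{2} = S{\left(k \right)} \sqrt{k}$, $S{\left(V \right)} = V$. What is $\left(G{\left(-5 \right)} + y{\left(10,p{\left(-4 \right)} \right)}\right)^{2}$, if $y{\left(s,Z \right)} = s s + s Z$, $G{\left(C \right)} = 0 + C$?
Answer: $-16575 - 30400 i \approx -16575.0 - 30400.0 i$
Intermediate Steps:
$G{\left(C \right)} = C$
$p{\left(k \right)} = 2 k^{\frac{3}{2}}$ ($p{\left(k \right)} = 2 k \sqrt{k} = 2 k^{\frac{3}{2}}$)
$y{\left(s,Z \right)} = s^{2} + Z s$
$\left(G{\left(-5 \right)} + y{\left(10,p{\left(-4 \right)} \right)}\right)^{2} = \left(-5 + 10 \left(2 \left(-4\right)^{\frac{3}{2}} + 10\right)\right)^{2} = \left(-5 + 10 \left(2 \left(- 8 i\right) + 10\right)\right)^{2} = \left(-5 + 10 \left(- 16 i + 10\right)\right)^{2} = \left(-5 + 10 \left(10 - 16 i\right)\right)^{2} = \left(-5 + \left(100 - 160 i\right)\right)^{2} = \left(95 - 160 i\right)^{2}$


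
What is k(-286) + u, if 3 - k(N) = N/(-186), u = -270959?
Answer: -25199051/93 ≈ -2.7096e+5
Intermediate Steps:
k(N) = 3 + N/186 (k(N) = 3 - N/(-186) = 3 - N*(-1)/186 = 3 - (-1)*N/186 = 3 + N/186)
k(-286) + u = (3 + (1/186)*(-286)) - 270959 = (3 - 143/93) - 270959 = 136/93 - 270959 = -25199051/93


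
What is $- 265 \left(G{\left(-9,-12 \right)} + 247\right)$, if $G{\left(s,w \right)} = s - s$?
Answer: $-65455$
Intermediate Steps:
$G{\left(s,w \right)} = 0$
$- 265 \left(G{\left(-9,-12 \right)} + 247\right) = - 265 \left(0 + 247\right) = \left(-265\right) 247 = -65455$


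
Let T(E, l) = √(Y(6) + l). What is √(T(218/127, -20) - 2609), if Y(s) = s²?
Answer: I*√2605 ≈ 51.039*I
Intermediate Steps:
T(E, l) = √(36 + l) (T(E, l) = √(6² + l) = √(36 + l))
√(T(218/127, -20) - 2609) = √(√(36 - 20) - 2609) = √(√16 - 2609) = √(4 - 2609) = √(-2605) = I*√2605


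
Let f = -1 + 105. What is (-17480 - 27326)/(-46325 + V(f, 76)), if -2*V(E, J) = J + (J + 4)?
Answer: 44806/46403 ≈ 0.96558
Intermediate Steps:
f = 104
V(E, J) = -2 - J (V(E, J) = -(J + (J + 4))/2 = -(J + (4 + J))/2 = -(4 + 2*J)/2 = -2 - J)
(-17480 - 27326)/(-46325 + V(f, 76)) = (-17480 - 27326)/(-46325 + (-2 - 1*76)) = -44806/(-46325 + (-2 - 76)) = -44806/(-46325 - 78) = -44806/(-46403) = -44806*(-1/46403) = 44806/46403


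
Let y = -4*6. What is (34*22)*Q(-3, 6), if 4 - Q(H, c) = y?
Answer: 20944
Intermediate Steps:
y = -24
Q(H, c) = 28 (Q(H, c) = 4 - 1*(-24) = 4 + 24 = 28)
(34*22)*Q(-3, 6) = (34*22)*28 = 748*28 = 20944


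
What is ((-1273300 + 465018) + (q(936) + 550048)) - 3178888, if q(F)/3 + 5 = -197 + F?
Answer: -3434920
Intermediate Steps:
q(F) = -606 + 3*F (q(F) = -15 + 3*(-197 + F) = -15 + (-591 + 3*F) = -606 + 3*F)
((-1273300 + 465018) + (q(936) + 550048)) - 3178888 = ((-1273300 + 465018) + ((-606 + 3*936) + 550048)) - 3178888 = (-808282 + ((-606 + 2808) + 550048)) - 3178888 = (-808282 + (2202 + 550048)) - 3178888 = (-808282 + 552250) - 3178888 = -256032 - 3178888 = -3434920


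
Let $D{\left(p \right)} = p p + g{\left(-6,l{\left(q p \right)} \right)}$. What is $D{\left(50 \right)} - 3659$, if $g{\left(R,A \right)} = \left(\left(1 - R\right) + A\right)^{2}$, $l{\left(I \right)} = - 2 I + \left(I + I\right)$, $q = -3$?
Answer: $-1110$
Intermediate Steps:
$l{\left(I \right)} = 0$ ($l{\left(I \right)} = - 2 I + 2 I = 0$)
$g{\left(R,A \right)} = \left(1 + A - R\right)^{2}$
$D{\left(p \right)} = 49 + p^{2}$ ($D{\left(p \right)} = p p + \left(1 + 0 - -6\right)^{2} = p^{2} + \left(1 + 0 + 6\right)^{2} = p^{2} + 7^{2} = p^{2} + 49 = 49 + p^{2}$)
$D{\left(50 \right)} - 3659 = \left(49 + 50^{2}\right) - 3659 = \left(49 + 2500\right) - 3659 = 2549 - 3659 = -1110$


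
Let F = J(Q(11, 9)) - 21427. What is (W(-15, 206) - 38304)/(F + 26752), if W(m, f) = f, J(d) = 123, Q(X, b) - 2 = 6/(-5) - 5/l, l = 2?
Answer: -19049/2724 ≈ -6.9930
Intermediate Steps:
Q(X, b) = -17/10 (Q(X, b) = 2 + (6/(-5) - 5/2) = 2 + (6*(-⅕) - 5*½) = 2 + (-6/5 - 5/2) = 2 - 37/10 = -17/10)
F = -21304 (F = 123 - 21427 = -21304)
(W(-15, 206) - 38304)/(F + 26752) = (206 - 38304)/(-21304 + 26752) = -38098/5448 = -38098*1/5448 = -19049/2724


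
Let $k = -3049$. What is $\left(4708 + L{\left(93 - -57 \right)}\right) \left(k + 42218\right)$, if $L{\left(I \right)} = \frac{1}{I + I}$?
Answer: $\frac{55322334769}{300} \approx 1.8441 \cdot 10^{8}$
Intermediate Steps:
$L{\left(I \right)} = \frac{1}{2 I}$
$\left(4708 + L{\left(93 - -57 \right)}\right) \left(k + 42218\right) = \left(4708 + \frac{1}{2 \left(93 - -57\right)}\right) \left(-3049 + 42218\right) = \left(4708 + \frac{1}{2 \left(93 + 57\right)}\right) 39169 = \left(4708 + \frac{1}{2 \cdot 150}\right) 39169 = \left(4708 + \frac{1}{2} \cdot \frac{1}{150}\right) 39169 = \left(4708 + \frac{1}{300}\right) 39169 = \frac{1412401}{300} \cdot 39169 = \frac{55322334769}{300}$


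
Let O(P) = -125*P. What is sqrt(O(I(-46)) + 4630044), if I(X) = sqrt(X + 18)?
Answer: sqrt(4630044 - 250*I*sqrt(7)) ≈ 2151.8 - 0.15*I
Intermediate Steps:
I(X) = sqrt(18 + X)
sqrt(O(I(-46)) + 4630044) = sqrt(-125*sqrt(18 - 46) + 4630044) = sqrt(-250*I*sqrt(7) + 4630044) = sqrt(4630044 - 250*I*sqrt(7))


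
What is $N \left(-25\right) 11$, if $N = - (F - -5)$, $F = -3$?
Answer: $550$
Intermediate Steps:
$N = -2$ ($N = - (-3 - -5) = - (-3 + 5) = \left(-1\right) 2 = -2$)
$N \left(-25\right) 11 = \left(-2\right) \left(-25\right) 11 = 50 \cdot 11 = 550$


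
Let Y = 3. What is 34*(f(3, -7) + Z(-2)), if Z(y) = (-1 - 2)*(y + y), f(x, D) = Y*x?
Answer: 714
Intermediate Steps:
f(x, D) = 3*x
Z(y) = -6*y
34*(f(3, -7) + Z(-2)) = 34*(3*3 - 6*(-2)) = 34*(9 + 12) = 34*21 = 714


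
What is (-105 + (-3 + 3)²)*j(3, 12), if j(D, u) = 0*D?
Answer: 0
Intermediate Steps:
j(D, u) = 0
(-105 + (-3 + 3)²)*j(3, 12) = (-105 + (-3 + 3)²)*0 = (-105 + 0²)*0 = (-105 + 0)*0 = -105*0 = 0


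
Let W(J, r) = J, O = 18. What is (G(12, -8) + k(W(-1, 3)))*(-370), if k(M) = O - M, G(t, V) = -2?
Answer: -6290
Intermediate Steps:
k(M) = 18 - M
(G(12, -8) + k(W(-1, 3)))*(-370) = (-2 + (18 - 1*(-1)))*(-370) = (-2 + (18 + 1))*(-370) = (-2 + 19)*(-370) = 17*(-370) = -6290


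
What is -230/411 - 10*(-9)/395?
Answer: -10772/32469 ≈ -0.33176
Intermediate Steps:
-230/411 - 10*(-9)/395 = -230*1/411 + 90*(1/395) = -230/411 + 18/79 = -10772/32469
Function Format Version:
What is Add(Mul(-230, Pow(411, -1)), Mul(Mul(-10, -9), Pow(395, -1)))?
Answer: Rational(-10772, 32469) ≈ -0.33176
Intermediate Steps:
Add(Mul(-230, Pow(411, -1)), Mul(Mul(-10, -9), Pow(395, -1))) = Add(Mul(-230, Rational(1, 411)), Mul(90, Rational(1, 395))) = Add(Rational(-230, 411), Rational(18, 79)) = Rational(-10772, 32469)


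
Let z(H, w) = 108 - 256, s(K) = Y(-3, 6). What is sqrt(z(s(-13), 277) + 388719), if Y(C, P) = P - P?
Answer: sqrt(388571) ≈ 623.35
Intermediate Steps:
Y(C, P) = 0
s(K) = 0
z(H, w) = -148
sqrt(z(s(-13), 277) + 388719) = sqrt(-148 + 388719) = sqrt(388571)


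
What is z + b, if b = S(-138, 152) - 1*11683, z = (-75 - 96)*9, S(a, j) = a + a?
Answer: -13498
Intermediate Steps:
S(a, j) = 2*a
z = -1539 (z = -171*9 = -1539)
b = -11959 (b = 2*(-138) - 1*11683 = -276 - 11683 = -11959)
z + b = -1539 - 11959 = -13498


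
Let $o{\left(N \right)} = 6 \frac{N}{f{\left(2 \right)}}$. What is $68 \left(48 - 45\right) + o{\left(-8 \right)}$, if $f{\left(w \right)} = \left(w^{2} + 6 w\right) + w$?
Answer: $\frac{604}{3} \approx 201.33$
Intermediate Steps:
$f{\left(w \right)} = w^{2} + 7 w$
$o{\left(N \right)} = \frac{N}{3}$ ($o{\left(N \right)} = 6 \frac{N}{2 \left(7 + 2\right)} = 6 \frac{N}{2 \cdot 9} = 6 \frac{N}{18} = \frac{N}{3}$)
$68 \left(48 - 45\right) + o{\left(-8 \right)} = 68 \left(48 - 45\right) + \frac{1}{3} \left(-8\right) = 68 \left(48 - 45\right) - \frac{8}{3} = 68 \cdot 3 - \frac{8}{3} = 204 - \frac{8}{3} = \frac{604}{3}$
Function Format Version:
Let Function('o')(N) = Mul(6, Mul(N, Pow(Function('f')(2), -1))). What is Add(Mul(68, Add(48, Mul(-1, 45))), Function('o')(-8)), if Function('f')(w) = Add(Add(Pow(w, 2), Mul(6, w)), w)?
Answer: Rational(604, 3) ≈ 201.33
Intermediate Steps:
Function('f')(w) = Add(Pow(w, 2), Mul(7, w))
Function('o')(N) = Mul(Rational(1, 3), N) (Function('o')(N) = Mul(6, Mul(N, Pow(Mul(2, Add(7, 2)), -1))) = Mul(6, Mul(N, Pow(Mul(2, 9), -1))) = Mul(6, Mul(N, Pow(18, -1))) = Mul(6, Mul(N, Rational(1, 18))) = Mul(6, Mul(Rational(1, 18), N)) = Mul(Rational(1, 3), N))
Add(Mul(68, Add(48, Mul(-1, 45))), Function('o')(-8)) = Add(Mul(68, Add(48, Mul(-1, 45))), Mul(Rational(1, 3), -8)) = Add(Mul(68, Add(48, -45)), Rational(-8, 3)) = Add(Mul(68, 3), Rational(-8, 3)) = Add(204, Rational(-8, 3)) = Rational(604, 3)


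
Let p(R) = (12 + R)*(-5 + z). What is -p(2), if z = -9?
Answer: 196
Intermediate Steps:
p(R) = -168 - 14*R (p(R) = (12 + R)*(-5 - 9) = (12 + R)*(-14) = -168 - 14*R)
-p(2) = -(-168 - 14*2) = -(-168 - 28) = -1*(-196) = 196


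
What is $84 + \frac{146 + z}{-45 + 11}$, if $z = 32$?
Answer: $\frac{1339}{17} \approx 78.765$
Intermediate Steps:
$84 + \frac{146 + z}{-45 + 11} = 84 + \frac{146 + 32}{-45 + 11} = 84 + \frac{178}{-34} = 84 + 178 \left(- \frac{1}{34}\right) = 84 - \frac{89}{17} = \frac{1339}{17}$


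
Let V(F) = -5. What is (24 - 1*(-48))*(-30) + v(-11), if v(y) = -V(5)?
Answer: -2155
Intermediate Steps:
v(y) = 5 (v(y) = -1*(-5) = 5)
(24 - 1*(-48))*(-30) + v(-11) = (24 - 1*(-48))*(-30) + 5 = (24 + 48)*(-30) + 5 = 72*(-30) + 5 = -2160 + 5 = -2155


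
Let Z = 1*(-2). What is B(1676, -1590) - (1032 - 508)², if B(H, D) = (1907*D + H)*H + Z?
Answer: -5079315482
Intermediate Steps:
Z = -2
B(H, D) = -2 + H*(H + 1907*D) (B(H, D) = (1907*D + H)*H - 2 = (H + 1907*D)*H - 2 = H*(H + 1907*D) - 2 = -2 + H*(H + 1907*D))
B(1676, -1590) - (1032 - 508)² = (-2 + 1676² + 1907*(-1590)*1676) - (1032 - 508)² = (-2 + 2808976 - 5081849880) - 1*524² = -5079040906 - 1*274576 = -5079040906 - 274576 = -5079315482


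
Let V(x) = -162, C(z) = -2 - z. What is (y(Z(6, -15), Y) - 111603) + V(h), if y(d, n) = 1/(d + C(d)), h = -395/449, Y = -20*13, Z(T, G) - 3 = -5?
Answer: -223531/2 ≈ -1.1177e+5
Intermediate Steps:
Z(T, G) = -2 (Z(T, G) = 3 - 5 = -2)
Y = -260
h = -395/449 (h = -395*1/449 = -395/449 ≈ -0.87973)
y(d, n) = -1/2 (y(d, n) = 1/(d + (-2 - d)) = 1/(-2) = -1/2)
(y(Z(6, -15), Y) - 111603) + V(h) = (-1/2 - 111603) - 162 = -223207/2 - 162 = -223531/2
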